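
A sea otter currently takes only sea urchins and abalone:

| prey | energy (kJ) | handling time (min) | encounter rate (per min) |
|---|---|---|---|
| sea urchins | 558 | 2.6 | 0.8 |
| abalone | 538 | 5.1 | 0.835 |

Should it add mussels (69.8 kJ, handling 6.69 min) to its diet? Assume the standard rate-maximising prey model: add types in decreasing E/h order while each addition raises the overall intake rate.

No

Current rate: (0.8×558 + 0.835×538)/(1 + 0.8×2.6 + 0.835×5.1) = 122 kJ/min.
Profitability of mussels: 69.8/6.69 = 10.43 kJ/min.
10.43 < 122, so adding mussels would lower the average — exclude it.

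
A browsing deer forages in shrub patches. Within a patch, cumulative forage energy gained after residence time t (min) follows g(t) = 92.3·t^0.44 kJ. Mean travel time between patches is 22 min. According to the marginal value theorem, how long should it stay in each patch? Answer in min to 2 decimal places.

17.29 min

By the marginal value theorem, leave when the instantaneous gain rate g'(t) equals the habitat-wide average g(t)/(T + t).
g'(t) = 0.44·92.3·t^-0.56. Setting 0.44·92.3·t^-0.56 = 92.3·t^0.44/(22+t) gives 0.44(22+t) = t, so 0.56·t = 0.44×22.
t* = 0.44×22/0.56 = 17.29 min.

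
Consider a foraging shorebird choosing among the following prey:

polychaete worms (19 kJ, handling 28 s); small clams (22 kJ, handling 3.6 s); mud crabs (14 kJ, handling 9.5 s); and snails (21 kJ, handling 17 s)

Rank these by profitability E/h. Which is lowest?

polychaete worms

In descending order of E/h:
small clams: 22/3.6 = 6.11 kJ/s
mud crabs: 14/9.5 = 1.47 kJ/s
snails: 21/17 = 1.24 kJ/s
polychaete worms: 19/28 = 0.679 kJ/s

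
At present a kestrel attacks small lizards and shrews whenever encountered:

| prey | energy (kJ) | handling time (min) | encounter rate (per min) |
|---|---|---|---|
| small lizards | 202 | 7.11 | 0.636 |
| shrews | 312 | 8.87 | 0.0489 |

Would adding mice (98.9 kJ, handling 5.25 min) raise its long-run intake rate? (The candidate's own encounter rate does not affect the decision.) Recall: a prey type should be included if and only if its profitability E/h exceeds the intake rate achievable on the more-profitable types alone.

No

Current rate: (0.636×202 + 0.0489×312)/(1 + 0.636×7.11 + 0.0489×8.87) = 24.13 kJ/min.
Profitability of mice: 98.9/5.25 = 18.84 kJ/min.
Since 18.84 < R, time spent handling mice is better spent searching.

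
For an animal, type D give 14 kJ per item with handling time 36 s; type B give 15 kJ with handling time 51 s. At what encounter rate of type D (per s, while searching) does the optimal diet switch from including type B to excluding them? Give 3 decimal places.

0.086 per s

At the threshold, the rate on type D alone equals the profitability of type B: λ·14/(1 + λ·36) = 15/51 = 0.2941.
Rearranging, λ(14 − 0.2941×36) = 0.2941, so λ = 0.2941/3.412 = 0.08621 per s.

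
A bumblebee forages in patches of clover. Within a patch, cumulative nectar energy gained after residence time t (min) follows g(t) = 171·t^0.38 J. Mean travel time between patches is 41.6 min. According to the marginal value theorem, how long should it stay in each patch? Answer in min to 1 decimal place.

Maximise g(t)/(T+t): set derivative to zero → g'(t)(T+t) = g(t).
g'(t) = 0.38·171·t^-0.62. Setting 0.38·171·t^-0.62 = 171·t^0.38/(41.6+t) gives 0.38(41.6+t) = t, so 0.62·t = 0.38×41.6.
t* = 0.38×41.6/0.62 = 25.5 min.

25.5 min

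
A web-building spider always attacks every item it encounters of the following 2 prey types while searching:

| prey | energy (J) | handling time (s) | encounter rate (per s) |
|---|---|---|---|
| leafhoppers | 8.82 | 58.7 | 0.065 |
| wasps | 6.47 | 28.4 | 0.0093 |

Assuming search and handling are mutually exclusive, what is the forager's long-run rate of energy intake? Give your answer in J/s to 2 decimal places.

R = Σλ_iE_i / (1 + Σλ_ih_i)
Numerator: 0.065×8.82 + 0.0093×6.47 = 0.6335
Denominator: 1 + 0.065×58.7 + 0.0093×28.4 = 5.08
R = 0.6335/5.08 = 0.1247 J/s

0.12 J/s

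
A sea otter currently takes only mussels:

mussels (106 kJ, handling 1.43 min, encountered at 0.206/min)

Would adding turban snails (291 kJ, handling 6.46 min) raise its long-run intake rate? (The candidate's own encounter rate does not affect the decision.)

On mussels alone, R = ΣλE/(1+Σλh) = 21.84/1.295 = 16.87 kJ/min.
turban snails: E/h = 291/6.46 = 45.05 kJ/min.
Since 45.05 > R, including turban snails increases the long-run rate.

Yes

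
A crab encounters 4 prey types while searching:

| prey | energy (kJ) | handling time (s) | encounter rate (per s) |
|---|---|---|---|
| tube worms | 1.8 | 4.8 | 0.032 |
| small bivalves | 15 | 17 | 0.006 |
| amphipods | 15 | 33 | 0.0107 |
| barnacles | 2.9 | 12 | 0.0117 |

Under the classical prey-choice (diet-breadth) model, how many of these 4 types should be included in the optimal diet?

Rank by E/h (kJ/s): small bivalves 0.882, amphipods 0.455, tube worms 0.375, barnacles 0.242. Include each in turn until the next type's E/h falls below the running intake rate.
Rate on top 1: 0.08167. amphipods: 0.455 > 0.08167 → include.
Rate on top 2: 0.1722. tube worms: 0.375 > 0.1722 → include.
Rate on top 3: 0.1915. barnacles: 0.242 > 0.1915 → include.
Optimal diet: small bivalves, amphipods, tube worms, barnacles — 4 of 4 types.

4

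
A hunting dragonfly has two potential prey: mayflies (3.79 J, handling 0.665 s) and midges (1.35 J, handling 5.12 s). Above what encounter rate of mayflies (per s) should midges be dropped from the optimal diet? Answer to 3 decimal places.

The zero-one rule: include midges iff E₂/h₂ > λE₁/(1+λh₁). Equality gives the switch point.
λE₁h₂ = E₂ + λE₂h₁ ⇒ λ = E₂/(E₁h₂ − E₂h₁) = 1.35/(19.4 − 0.8978) = 0.07295 per s.

0.073 per s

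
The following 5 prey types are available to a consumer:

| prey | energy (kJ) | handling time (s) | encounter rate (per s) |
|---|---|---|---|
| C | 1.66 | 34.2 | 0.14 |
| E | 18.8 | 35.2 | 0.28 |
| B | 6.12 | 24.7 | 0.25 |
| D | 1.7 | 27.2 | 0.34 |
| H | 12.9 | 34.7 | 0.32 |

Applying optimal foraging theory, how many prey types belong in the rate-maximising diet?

1

E/h in descending order: E 0.534, H 0.372, B 0.248, D 0.0625, C 0.0485 kJ/s. The optimal diet is the largest prefix of this list for which every included type satisfies E_i/h_i > R on the types above it.
Rate on top 1: 0.4849. H: 0.372 < 0.4849 → exclude; stop.
Optimal diet: E — 1 of 5 types.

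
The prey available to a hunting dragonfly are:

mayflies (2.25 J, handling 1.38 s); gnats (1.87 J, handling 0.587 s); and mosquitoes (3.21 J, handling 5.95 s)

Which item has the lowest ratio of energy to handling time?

Profitability E/h (J/s): mayflies = 2.25/1.38 = 1.63, gnats = 1.87/0.587 = 3.19, mosquitoes = 3.21/5.95 = 0.539.
Ranked: gnats > mayflies > mosquitoes.

mosquitoes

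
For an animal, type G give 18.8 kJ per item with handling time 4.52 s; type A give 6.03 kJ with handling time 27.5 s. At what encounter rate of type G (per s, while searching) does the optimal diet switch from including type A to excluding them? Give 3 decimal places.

0.012 per s

The zero-one rule: include type A iff E₂/h₂ > λE₁/(1+λh₁). Equality gives the switch point.
λE₁h₂ = E₂ + λE₂h₁ ⇒ λ = E₂/(E₁h₂ − E₂h₁) = 6.03/(517 − 27.26) = 0.01231 per s.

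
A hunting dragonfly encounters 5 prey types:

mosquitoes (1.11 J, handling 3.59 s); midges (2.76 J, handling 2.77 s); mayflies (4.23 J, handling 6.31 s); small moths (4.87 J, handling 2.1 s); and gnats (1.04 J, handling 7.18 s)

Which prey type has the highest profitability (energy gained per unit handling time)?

small moths

In descending order of E/h:
small moths: 4.87/2.1 = 2.32 J/s
midges: 2.76/2.77 = 0.996 J/s
mayflies: 4.23/6.31 = 0.67 J/s
mosquitoes: 1.11/3.59 = 0.309 J/s
gnats: 1.04/7.18 = 0.145 J/s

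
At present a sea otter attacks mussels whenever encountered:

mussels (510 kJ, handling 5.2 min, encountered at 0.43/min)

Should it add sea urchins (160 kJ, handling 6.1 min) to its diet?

No

Intake rate on the current diet: R = (0.43×510) / (1 + 0.43×5.2) = 219.3/3.236 = 67.77 kJ/min.
sea urchins: E/h = 160/6.1 = 26.23 kJ/min.
26.23 < 67.77, so adding sea urchins would lower the average — exclude it.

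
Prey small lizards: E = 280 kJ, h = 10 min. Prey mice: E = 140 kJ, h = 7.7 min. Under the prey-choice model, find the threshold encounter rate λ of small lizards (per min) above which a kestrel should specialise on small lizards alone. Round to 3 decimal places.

The zero-one rule: include mice iff E₂/h₂ > λE₁/(1+λh₁). Equality gives the switch point.
λE₁h₂ = E₂ + λE₂h₁ ⇒ λ = E₂/(E₁h₂ − E₂h₁) = 140/(2156 − 1400) = 0.1852 per min.

0.185 per min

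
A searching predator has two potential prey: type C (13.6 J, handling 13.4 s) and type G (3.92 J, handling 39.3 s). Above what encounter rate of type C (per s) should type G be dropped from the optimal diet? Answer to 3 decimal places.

Drop type G once their profitability E₂/h₂ falls below the rate achievable on type C alone: E₂/h₂ = λE₁/(1 + λh₁).
Solve for λ: λE₁h₂ = E₂(1 + λh₁) → λ(E₁h₂ − E₂h₁) = E₂ → λ = E₂/(E₁h₂ − E₂h₁).
λ = 3.92/(13.6×39.3 − 3.92×13.4) = 3.92/482 = 0.008134 per s.

0.008 per s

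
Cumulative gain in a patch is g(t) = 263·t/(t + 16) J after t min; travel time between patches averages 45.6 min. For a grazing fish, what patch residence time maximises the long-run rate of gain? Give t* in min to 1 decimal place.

By the marginal value theorem, leave when the instantaneous gain rate g'(t) equals the habitat-wide average g(t)/(T + t).
g'(t) = 263·16/(t + 16)². Setting 263·16/(t+16)² = 263t/[(t+16)(45.6+t)] gives 16(45.6+t) = t(t+16), so t² = 16×45.6 = 729.6.
t* = √729.6 = 27.01 min.

27.0 min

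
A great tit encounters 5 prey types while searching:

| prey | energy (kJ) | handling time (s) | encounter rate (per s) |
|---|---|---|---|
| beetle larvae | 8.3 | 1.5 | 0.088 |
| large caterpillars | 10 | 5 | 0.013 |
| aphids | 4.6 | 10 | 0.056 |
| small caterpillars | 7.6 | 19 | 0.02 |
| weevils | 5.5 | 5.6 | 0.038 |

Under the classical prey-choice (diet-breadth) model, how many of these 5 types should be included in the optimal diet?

3

Profitabilities (E/h, kJ/s): beetle larvae 5.53, large caterpillars 2, weevils 0.982, aphids 0.46, small caterpillars 0.4. Add prey in this order while the next type's profitability exceeds the intake rate on those already taken.
Rate on top 1: 0.6452. large caterpillars: 2 > 0.6452 → include.
Rate on top 2: 0.7188. weevils: 0.982 > 0.7188 → include.
Rate on top 3: 0.7585. aphids: 0.46 < 0.7585 → exclude; stop.
Optimal diet: beetle larvae, large caterpillars, weevils — 3 of 5 types.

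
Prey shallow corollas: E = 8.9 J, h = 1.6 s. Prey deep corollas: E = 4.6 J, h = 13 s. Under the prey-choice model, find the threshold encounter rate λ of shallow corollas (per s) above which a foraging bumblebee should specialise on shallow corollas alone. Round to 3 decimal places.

Drop deep corollas once their profitability E₂/h₂ falls below the rate achievable on shallow corollas alone: E₂/h₂ = λE₁/(1 + λh₁).
Solve for λ: λE₁h₂ = E₂(1 + λh₁) → λ(E₁h₂ − E₂h₁) = E₂ → λ = E₂/(E₁h₂ − E₂h₁).
λ = 4.6/(8.9×13 − 4.6×1.6) = 4.6/108.3 = 0.04246 per s.

0.042 per s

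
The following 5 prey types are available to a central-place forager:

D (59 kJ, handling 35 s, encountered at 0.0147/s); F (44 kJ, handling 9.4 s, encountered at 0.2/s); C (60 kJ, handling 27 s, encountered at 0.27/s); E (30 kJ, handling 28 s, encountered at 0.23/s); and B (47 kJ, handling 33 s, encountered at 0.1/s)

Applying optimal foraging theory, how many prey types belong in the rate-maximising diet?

E/h in descending order: F 4.68, C 2.22, D 1.69, B 1.42, E 1.07 kJ/s. The optimal diet is the largest prefix of this list for which every included type satisfies E_i/h_i > R on the types above it.
Rate on top 1: 3.056. C: 2.22 < 3.056 → exclude; stop.
Optimal diet: F — 1 of 5 types.

1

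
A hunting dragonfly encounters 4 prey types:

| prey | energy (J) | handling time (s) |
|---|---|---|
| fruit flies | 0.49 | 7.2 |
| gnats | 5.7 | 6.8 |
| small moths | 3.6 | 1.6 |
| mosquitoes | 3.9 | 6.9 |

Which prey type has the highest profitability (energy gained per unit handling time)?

In descending order of E/h:
small moths: 3.6/1.6 = 2.25 J/s
gnats: 5.7/6.8 = 0.838 J/s
mosquitoes: 3.9/6.9 = 0.565 J/s
fruit flies: 0.49/7.2 = 0.0681 J/s

small moths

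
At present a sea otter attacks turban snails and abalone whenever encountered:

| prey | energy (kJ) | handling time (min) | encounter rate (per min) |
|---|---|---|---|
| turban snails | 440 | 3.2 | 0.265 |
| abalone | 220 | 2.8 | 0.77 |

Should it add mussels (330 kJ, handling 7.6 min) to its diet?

Current rate: (0.265×440 + 0.77×220)/(1 + 0.265×3.2 + 0.77×2.8) = 71.43 kJ/min.
mussels: E/h = 330/7.6 = 43.42 kJ/min.
Since 43.42 < R, time spent handling mussels is better spent searching.

No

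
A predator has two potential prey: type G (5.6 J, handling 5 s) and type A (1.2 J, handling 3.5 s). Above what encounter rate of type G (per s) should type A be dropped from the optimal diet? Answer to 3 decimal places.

At the threshold, the rate on type G alone equals the profitability of type A: λ·5.6/(1 + λ·5) = 1.2/3.5 = 0.3429.
Rearranging, λ(5.6 − 0.3429×5) = 0.3429, so λ = 0.3429/3.886 = 0.08824 per s.

0.088 per s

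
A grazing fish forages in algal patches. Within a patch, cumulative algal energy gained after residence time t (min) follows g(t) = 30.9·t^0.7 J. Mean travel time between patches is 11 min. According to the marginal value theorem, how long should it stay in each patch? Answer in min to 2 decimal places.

25.67 min

By the marginal value theorem, leave when the instantaneous gain rate g'(t) equals the habitat-wide average g(t)/(T + t).
g'(t) = 0.7·30.9·t^-0.3. Setting 0.7·30.9·t^-0.3 = 30.9·t^0.7/(11+t) gives 0.7(11+t) = t, so 0.30·t = 0.7×11.
t* = 0.7×11/0.30 = 25.67 min.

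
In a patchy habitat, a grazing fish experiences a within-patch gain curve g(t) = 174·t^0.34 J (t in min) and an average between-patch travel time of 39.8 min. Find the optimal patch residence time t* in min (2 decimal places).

20.50 min

By the marginal value theorem, leave when the instantaneous gain rate g'(t) equals the habitat-wide average g(t)/(T + t).
g'(t) = 0.34·174·t^-0.66. Setting 0.34·174·t^-0.66 = 174·t^0.34/(39.8+t) gives 0.34(39.8+t) = t, so 0.66·t = 0.34×39.8.
t* = 0.34×39.8/0.66 = 20.5 min.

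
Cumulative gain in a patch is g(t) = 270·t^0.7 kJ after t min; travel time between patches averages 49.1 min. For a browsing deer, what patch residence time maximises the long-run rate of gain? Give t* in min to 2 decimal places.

114.57 min

Optimal t* satisfies g'(t*) = g(t*)/(T + t*).
g'(t) = 0.7·270·t^-0.3. Setting 0.7·270·t^-0.3 = 270·t^0.7/(49.1+t) gives 0.7(49.1+t) = t, so 0.30·t = 0.7×49.1.
t* = 0.7×49.1/0.30 = 114.6 min.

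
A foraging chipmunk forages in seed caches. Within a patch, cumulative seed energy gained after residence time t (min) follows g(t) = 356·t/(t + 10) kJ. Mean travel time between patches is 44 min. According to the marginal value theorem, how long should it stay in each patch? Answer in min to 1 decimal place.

Maximise g(t)/(T+t): set derivative to zero → g'(t)(T+t) = g(t).
g'(t) = 356·10/(t + 10)². Setting 356·10/(t+10)² = 356t/[(t+10)(44+t)] gives 10(44+t) = t(t+10), so t² = 10×44 = 440.
t* = √440 = 20.98 min.

21.0 min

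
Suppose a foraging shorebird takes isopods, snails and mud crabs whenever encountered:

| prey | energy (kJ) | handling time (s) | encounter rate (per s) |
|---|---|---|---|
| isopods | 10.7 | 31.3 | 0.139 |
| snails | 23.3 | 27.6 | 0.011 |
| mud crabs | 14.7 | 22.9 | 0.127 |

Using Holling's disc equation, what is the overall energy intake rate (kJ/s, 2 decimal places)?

0.42 kJ/s

Energy encountered per unit search time: 0.139×10.7 + 0.011×23.3 + 0.127×14.7 = 3.611 kJ/s.
Handling time per unit search time: 0.139×31.3 + 0.011×27.6 + 0.127×22.9 = 7.563.
Rate = 3.611/(1 + 7.563) = 0.4217 kJ/s.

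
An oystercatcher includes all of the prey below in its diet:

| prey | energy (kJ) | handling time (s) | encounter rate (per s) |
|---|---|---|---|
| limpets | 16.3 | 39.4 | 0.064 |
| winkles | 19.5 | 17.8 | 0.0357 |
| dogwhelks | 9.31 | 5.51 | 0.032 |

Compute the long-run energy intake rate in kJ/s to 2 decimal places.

0.47 kJ/s

R = (0.064×16.3 + 0.0357×19.5 + 0.032×9.31) / (1 + 0.064×39.4 + 0.0357×17.8 + 0.032×5.51) = 2.037/4.333 = 0.4701 kJ/s.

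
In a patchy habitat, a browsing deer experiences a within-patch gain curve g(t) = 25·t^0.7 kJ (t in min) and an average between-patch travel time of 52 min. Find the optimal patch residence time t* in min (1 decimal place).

121.3 min

By the marginal value theorem, leave when the instantaneous gain rate g'(t) equals the habitat-wide average g(t)/(T + t).
g'(t) = 0.7·25·t^-0.3. Setting 0.7·25·t^-0.3 = 25·t^0.7/(52+t) gives 0.7(52+t) = t, so 0.30·t = 0.7×52.
t* = 0.7×52/0.30 = 121.3 min.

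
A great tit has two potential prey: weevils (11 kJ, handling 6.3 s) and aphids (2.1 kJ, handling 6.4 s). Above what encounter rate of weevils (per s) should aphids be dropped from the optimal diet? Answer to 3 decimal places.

0.037 per s

The zero-one rule: include aphids iff E₂/h₂ > λE₁/(1+λh₁). Equality gives the switch point.
λE₁h₂ = E₂ + λE₂h₁ ⇒ λ = E₂/(E₁h₂ − E₂h₁) = 2.1/(70.4 − 13.23) = 0.03673 per s.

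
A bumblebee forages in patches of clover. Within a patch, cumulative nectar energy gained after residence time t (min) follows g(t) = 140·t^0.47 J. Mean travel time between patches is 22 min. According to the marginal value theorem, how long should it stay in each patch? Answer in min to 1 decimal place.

By the marginal value theorem, leave when the instantaneous gain rate g'(t) equals the habitat-wide average g(t)/(T + t).
g'(t) = 0.47·140·t^-0.53. Setting 0.47·140·t^-0.53 = 140·t^0.47/(22+t) gives 0.47(22+t) = t, so 0.53·t = 0.47×22.
t* = 0.47×22/0.53 = 19.51 min.

19.5 min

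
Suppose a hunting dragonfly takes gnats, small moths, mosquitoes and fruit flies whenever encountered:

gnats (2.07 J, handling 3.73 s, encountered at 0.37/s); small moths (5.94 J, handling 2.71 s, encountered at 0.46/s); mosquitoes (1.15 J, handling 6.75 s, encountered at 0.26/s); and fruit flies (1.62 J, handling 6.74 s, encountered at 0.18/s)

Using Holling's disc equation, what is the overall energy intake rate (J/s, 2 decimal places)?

0.62 J/s

Energy encountered per unit search time: 0.37×2.07 + 0.46×5.94 + 0.26×1.15 + 0.18×1.62 = 4.089 J/s.
Handling time per unit search time: 0.37×3.73 + 0.46×2.71 + 0.26×6.75 + 0.18×6.74 = 5.595.
Rate = 4.089/(1 + 5.595) = 0.62 J/s.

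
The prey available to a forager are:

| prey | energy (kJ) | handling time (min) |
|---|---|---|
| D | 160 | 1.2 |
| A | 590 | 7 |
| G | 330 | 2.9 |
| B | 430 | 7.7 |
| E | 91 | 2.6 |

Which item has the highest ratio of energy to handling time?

D

In descending order of E/h:
D: 160/1.2 = 133 kJ/min
G: 330/2.9 = 114 kJ/min
A: 590/7 = 84.3 kJ/min
B: 430/7.7 = 55.8 kJ/min
E: 91/2.6 = 35 kJ/min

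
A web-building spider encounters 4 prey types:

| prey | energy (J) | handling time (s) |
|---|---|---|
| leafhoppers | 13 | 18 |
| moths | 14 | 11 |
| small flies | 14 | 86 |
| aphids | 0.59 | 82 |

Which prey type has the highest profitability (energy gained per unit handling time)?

moths

Profitability E/h (J/s): leafhoppers = 13/18 = 0.722, moths = 14/11 = 1.27, small flies = 14/86 = 0.163, aphids = 0.59/82 = 0.0072.
Ranked: moths > leafhoppers > small flies > aphids.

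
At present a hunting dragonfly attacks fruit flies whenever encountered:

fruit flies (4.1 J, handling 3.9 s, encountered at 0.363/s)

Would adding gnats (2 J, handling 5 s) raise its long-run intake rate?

On fruit flies alone, R = ΣλE/(1+Σλh) = 1.488/2.416 = 0.6161 J/s.
gnats: E/h = 2/5 = 0.4 J/s.
Since 0.4 < R, time spent handling gnats is better spent searching.

No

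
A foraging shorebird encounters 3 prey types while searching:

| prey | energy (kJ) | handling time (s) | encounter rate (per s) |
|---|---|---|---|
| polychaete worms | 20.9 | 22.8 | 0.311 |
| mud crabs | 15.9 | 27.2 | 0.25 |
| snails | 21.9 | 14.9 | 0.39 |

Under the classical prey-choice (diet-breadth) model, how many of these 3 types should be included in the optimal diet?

Rank by E/h (kJ/s): snails 1.47, polychaete worms 0.917, mud crabs 0.585. Include each in turn until the next type's E/h falls below the running intake rate.
Rate on top 1: 1.254. polychaete worms: 0.917 < 1.254 → exclude; stop.
Optimal diet: snails — 1 of 3 types.

1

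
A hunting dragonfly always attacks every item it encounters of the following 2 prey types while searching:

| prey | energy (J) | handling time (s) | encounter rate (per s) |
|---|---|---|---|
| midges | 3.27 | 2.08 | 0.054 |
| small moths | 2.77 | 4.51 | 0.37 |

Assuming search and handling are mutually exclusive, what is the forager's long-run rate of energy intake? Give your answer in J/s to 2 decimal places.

0.43 J/s

R = Σλ_iE_i / (1 + Σλ_ih_i)
Numerator: 0.054×3.27 + 0.37×2.77 = 1.201
Denominator: 1 + 0.054×2.08 + 0.37×4.51 = 2.781
R = 1.201/2.781 = 0.432 J/s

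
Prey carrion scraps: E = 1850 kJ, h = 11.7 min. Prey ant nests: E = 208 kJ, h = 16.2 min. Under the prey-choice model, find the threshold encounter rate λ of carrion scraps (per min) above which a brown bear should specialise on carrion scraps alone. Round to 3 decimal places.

0.008 per min

Drop ant nests once their profitability E₂/h₂ falls below the rate achievable on carrion scraps alone: E₂/h₂ = λE₁/(1 + λh₁).
Solve for λ: λE₁h₂ = E₂(1 + λh₁) → λ(E₁h₂ − E₂h₁) = E₂ → λ = E₂/(E₁h₂ − E₂h₁).
λ = 208/(1850×16.2 − 208×11.7) = 208/2.754e+04 = 0.007554 per min.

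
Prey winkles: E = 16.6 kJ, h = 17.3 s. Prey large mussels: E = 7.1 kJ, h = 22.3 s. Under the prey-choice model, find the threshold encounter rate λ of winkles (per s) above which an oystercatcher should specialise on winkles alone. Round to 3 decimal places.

The zero-one rule: include large mussels iff E₂/h₂ > λE₁/(1+λh₁). Equality gives the switch point.
λE₁h₂ = E₂ + λE₂h₁ ⇒ λ = E₂/(E₁h₂ − E₂h₁) = 7.1/(370.2 − 122.8) = 0.0287 per s.

0.029 per s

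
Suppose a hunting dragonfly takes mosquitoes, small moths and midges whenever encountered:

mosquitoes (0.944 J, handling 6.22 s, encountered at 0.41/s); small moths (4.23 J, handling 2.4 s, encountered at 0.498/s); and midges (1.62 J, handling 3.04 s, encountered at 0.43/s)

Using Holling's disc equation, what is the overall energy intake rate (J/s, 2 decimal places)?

R = (0.41×0.944 + 0.498×4.23 + 0.43×1.62) / (1 + 0.41×6.22 + 0.498×2.4 + 0.43×3.04) = 3.19/6.053 = 0.5271 J/s.

0.53 J/s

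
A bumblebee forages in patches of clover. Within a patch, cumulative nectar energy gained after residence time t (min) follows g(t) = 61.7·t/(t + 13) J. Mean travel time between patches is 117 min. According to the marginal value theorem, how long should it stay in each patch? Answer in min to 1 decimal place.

By the marginal value theorem, leave when the instantaneous gain rate g'(t) equals the habitat-wide average g(t)/(T + t).
g'(t) = 61.7·13/(t + 13)². Setting 61.7·13/(t+13)² = 61.7t/[(t+13)(117+t)] gives 13(117+t) = t(t+13), so t² = 13×117 = 1521.
t* = √1521 = 39 min.

39.0 min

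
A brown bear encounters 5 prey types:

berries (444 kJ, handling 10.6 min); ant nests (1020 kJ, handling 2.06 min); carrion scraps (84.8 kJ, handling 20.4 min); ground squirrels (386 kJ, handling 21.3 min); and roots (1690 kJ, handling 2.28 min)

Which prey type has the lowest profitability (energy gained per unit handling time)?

carrion scraps

In descending order of E/h:
roots: 1690/2.28 = 741 kJ/min
ant nests: 1020/2.06 = 495 kJ/min
berries: 444/10.6 = 41.9 kJ/min
ground squirrels: 386/21.3 = 18.1 kJ/min
carrion scraps: 84.8/20.4 = 4.16 kJ/min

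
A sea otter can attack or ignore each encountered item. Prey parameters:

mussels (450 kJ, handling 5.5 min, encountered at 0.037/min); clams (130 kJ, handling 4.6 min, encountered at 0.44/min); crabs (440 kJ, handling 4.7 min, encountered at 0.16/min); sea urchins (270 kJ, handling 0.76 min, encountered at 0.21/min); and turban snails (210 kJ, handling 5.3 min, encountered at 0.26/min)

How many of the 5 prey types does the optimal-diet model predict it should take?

Rank by E/h (kJ/min): sea urchins 355, crabs 93.6, mussels 81.8, turban snails 39.6, clams 28.3. Include each in turn until the next type's E/h falls below the running intake rate.
Rate on top 1: 48.9. crabs: 93.6 > 48.9 → include.
Rate on top 2: 66.49. mussels: 81.8 > 66.49 → include.
Rate on top 3: 67.96. turban snails: 39.6 < 67.96 → exclude; stop.
Optimal diet: sea urchins, crabs, mussels — 3 of 5 types.

3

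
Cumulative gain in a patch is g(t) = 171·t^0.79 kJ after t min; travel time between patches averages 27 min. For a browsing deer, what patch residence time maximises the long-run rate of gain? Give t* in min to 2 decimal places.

101.57 min

By the marginal value theorem, leave when the instantaneous gain rate g'(t) equals the habitat-wide average g(t)/(T + t).
g'(t) = 0.79·171·t^-0.21. Setting 0.79·171·t^-0.21 = 171·t^0.79/(27+t) gives 0.79(27+t) = t, so 0.21·t = 0.79×27.
t* = 0.79×27/0.21 = 101.6 min.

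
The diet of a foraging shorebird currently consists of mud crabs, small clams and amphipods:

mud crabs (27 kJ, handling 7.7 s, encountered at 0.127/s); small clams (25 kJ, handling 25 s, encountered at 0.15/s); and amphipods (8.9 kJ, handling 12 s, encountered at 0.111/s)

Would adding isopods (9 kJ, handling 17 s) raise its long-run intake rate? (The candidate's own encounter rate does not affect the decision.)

On mud crabs, small clams and amphipods alone, R = ΣλE/(1+Σλh) = 8.167/7.06 = 1.157 kJ/s.
isopods: E/h = 9/17 = 0.5294 kJ/s.
0.5294 < 1.157, so adding isopods would lower the average — exclude it.

No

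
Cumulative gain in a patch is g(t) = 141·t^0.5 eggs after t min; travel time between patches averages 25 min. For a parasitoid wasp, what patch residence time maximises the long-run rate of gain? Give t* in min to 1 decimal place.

25.0 min

By the marginal value theorem, leave when the instantaneous gain rate g'(t) equals the habitat-wide average g(t)/(T + t).
g'(t) = 0.5·141·t^-0.5. Setting 0.5·141·t^-0.5 = 141·t^0.5/(25+t) gives 0.5(25+t) = t, so 0.50·t = 0.5×25.
t* = 0.5×25/0.50 = 25 min.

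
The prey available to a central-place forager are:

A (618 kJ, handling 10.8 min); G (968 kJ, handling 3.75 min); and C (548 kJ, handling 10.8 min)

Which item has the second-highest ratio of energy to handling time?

In descending order of E/h:
G: 968/3.75 = 258 kJ/min
A: 618/10.8 = 57.2 kJ/min
C: 548/10.8 = 50.7 kJ/min

A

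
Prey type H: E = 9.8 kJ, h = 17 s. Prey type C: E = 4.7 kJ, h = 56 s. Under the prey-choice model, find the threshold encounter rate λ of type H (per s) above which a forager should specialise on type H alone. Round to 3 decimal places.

The zero-one rule: include type C iff E₂/h₂ > λE₁/(1+λh₁). Equality gives the switch point.
λE₁h₂ = E₂ + λE₂h₁ ⇒ λ = E₂/(E₁h₂ − E₂h₁) = 4.7/(548.8 − 79.9) = 0.01002 per s.

0.010 per s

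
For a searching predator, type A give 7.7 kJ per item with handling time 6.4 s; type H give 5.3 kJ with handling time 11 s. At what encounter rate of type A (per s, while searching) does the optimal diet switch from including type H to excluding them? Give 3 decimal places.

Drop type H once their profitability E₂/h₂ falls below the rate achievable on type A alone: E₂/h₂ = λE₁/(1 + λh₁).
Solve for λ: λE₁h₂ = E₂(1 + λh₁) → λ(E₁h₂ − E₂h₁) = E₂ → λ = E₂/(E₁h₂ − E₂h₁).
λ = 5.3/(7.7×11 − 5.3×6.4) = 5.3/50.78 = 0.1044 per s.

0.104 per s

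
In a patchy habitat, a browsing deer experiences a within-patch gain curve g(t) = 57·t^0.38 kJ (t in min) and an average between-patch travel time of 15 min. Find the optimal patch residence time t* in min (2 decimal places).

9.19 min

Optimal t* satisfies g'(t*) = g(t*)/(T + t*).
g'(t) = 0.38·57·t^-0.62. Setting 0.38·57·t^-0.62 = 57·t^0.38/(15+t) gives 0.38(15+t) = t, so 0.62·t = 0.38×15.
t* = 0.38×15/0.62 = 9.194 min.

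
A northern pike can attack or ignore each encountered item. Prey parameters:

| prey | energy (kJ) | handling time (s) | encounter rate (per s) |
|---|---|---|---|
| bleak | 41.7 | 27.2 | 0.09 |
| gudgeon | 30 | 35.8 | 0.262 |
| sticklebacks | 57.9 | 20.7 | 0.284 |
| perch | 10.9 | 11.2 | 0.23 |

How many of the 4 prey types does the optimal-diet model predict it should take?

Rank by E/h (kJ/s): sticklebacks 2.8, bleak 1.53, perch 0.973, gudgeon 0.838. Include each in turn until the next type's E/h falls below the running intake rate.
Rate on top 1: 2.39. bleak: 1.53 < 2.39 → exclude; stop.
Optimal diet: sticklebacks — 1 of 4 types.

1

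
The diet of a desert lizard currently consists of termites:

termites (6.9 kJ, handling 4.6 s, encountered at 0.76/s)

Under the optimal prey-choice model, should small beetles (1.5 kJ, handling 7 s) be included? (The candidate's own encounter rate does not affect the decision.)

On termites alone, R = ΣλE/(1+Σλh) = 5.244/4.496 = 1.166 kJ/s.
small beetles: E/h = 1.5/7 = 0.2143 kJ/s.
Since 0.2143 < R, time spent handling small beetles is better spent searching.

No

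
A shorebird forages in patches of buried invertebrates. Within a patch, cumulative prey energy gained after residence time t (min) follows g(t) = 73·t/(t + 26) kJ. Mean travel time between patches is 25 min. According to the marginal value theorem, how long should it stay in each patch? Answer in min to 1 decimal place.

Optimal t* satisfies g'(t*) = g(t*)/(T + t*).
g'(t) = 73·26/(t + 26)². Setting 73·26/(t+26)² = 73t/[(t+26)(25+t)] gives 26(25+t) = t(t+26), so t² = 26×25 = 650.
t* = √650 = 25.5 min.

25.5 min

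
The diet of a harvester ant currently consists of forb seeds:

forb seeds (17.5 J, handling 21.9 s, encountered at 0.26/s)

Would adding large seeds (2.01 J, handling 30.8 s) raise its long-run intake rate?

Current rate: (0.26×17.5)/(1 + 0.26×21.9) = 0.6797 J/s.
large seeds: E/h = 2.01/30.8 = 0.06526 J/s.
Since 0.06526 < R, time spent handling large seeds is better spent searching.

No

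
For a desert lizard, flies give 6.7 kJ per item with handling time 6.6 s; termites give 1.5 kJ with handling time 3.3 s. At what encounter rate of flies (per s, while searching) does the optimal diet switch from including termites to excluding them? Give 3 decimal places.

Drop termites once their profitability E₂/h₂ falls below the rate achievable on flies alone: E₂/h₂ = λE₁/(1 + λh₁).
Solve for λ: λE₁h₂ = E₂(1 + λh₁) → λ(E₁h₂ − E₂h₁) = E₂ → λ = E₂/(E₁h₂ − E₂h₁).
λ = 1.5/(6.7×3.3 − 1.5×6.6) = 1.5/12.21 = 0.1229 per s.

0.123 per s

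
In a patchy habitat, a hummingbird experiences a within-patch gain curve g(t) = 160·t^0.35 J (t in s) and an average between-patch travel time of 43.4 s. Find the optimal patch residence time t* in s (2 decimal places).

23.37 s

By the marginal value theorem, leave when the instantaneous gain rate g'(t) equals the habitat-wide average g(t)/(T + t).
g'(t) = 0.35·160·t^-0.65. Setting 0.35·160·t^-0.65 = 160·t^0.35/(43.4+t) gives 0.35(43.4+t) = t, so 0.65·t = 0.35×43.4.
t* = 0.35×43.4/0.65 = 23.37 s.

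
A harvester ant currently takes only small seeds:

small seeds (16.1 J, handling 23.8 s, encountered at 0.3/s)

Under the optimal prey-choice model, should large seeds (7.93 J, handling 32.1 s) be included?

On small seeds alone, R = ΣλE/(1+Σλh) = 4.83/8.14 = 0.5934 J/s.
large seeds: E/h = 7.93/32.1 = 0.247 J/s.
Since 0.247 < R, time spent handling large seeds is better spent searching.

No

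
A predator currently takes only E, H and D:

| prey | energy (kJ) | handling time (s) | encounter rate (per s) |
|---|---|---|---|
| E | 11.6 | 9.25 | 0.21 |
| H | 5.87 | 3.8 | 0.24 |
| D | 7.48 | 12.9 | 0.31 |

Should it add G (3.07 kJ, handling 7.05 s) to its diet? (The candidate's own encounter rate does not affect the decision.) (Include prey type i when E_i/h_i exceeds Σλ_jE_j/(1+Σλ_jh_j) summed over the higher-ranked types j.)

No

Current rate: (0.21×11.6 + 0.24×5.87 + 0.31×7.48)/(1 + 0.21×9.25 + 0.24×3.8 + 0.31×12.9) = 0.7848 kJ/s.
G: E/h = 3.07/7.05 = 0.4355 kJ/s.
Since 0.4355 < R, time spent handling G is better spent searching.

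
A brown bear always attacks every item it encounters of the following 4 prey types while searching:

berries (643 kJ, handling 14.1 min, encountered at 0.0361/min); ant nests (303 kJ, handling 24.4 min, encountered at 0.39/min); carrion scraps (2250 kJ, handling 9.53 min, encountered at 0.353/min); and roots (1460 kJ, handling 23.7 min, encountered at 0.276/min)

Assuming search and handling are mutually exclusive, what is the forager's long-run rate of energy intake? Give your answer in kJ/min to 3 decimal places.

63.955 kJ/min

Energy encountered per unit search time: 0.0361×643 + 0.39×303 + 0.353×2250 + 0.276×1460 = 1339 kJ/min.
Handling time per unit search time: 0.0361×14.1 + 0.39×24.4 + 0.353×9.53 + 0.276×23.7 = 19.93.
Rate = 1339/(1 + 19.93) = 63.95 kJ/min.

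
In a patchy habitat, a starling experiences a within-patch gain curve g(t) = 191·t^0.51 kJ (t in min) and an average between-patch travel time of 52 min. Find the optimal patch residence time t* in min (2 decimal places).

Optimal t* satisfies g'(t*) = g(t*)/(T + t*).
g'(t) = 0.51·191·t^-0.49. Setting 0.51·191·t^-0.49 = 191·t^0.51/(52+t) gives 0.51(52+t) = t, so 0.49·t = 0.51×52.
t* = 0.51×52/0.49 = 54.12 min.

54.12 min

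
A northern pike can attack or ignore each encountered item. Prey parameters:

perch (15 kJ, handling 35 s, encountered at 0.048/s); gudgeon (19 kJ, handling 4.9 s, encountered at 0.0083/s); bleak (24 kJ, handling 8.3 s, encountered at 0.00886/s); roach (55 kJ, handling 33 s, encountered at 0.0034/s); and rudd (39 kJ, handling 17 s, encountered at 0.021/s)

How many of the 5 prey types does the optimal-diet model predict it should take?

4

E/h in descending order: gudgeon 3.88, bleak 2.89, rudd 2.29, roach 1.67, perch 0.429 kJ/s. The optimal diet is the largest prefix of this list for which every included type satisfies E_i/h_i > R on the types above it.
Rate on top 1: 0.1515. bleak: 2.89 > 0.1515 → include.
Rate on top 2: 0.3324. rudd: 2.29 > 0.3324 → include.
Rate on top 3: 0.8084. roach: 1.67 > 0.8084 → include.
Rate on top 4: 0.8692. perch: 0.429 < 0.8692 → exclude; stop.
Optimal diet: gudgeon, bleak, rudd, roach — 4 of 5 types.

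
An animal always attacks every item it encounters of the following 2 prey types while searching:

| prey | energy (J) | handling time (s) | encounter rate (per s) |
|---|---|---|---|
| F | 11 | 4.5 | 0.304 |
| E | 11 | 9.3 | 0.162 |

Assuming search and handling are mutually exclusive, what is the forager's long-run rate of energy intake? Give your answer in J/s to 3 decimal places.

1.323 J/s

Energy encountered per unit search time: 0.304×11 + 0.162×11 = 5.126 J/s.
Handling time per unit search time: 0.304×4.5 + 0.162×9.3 = 2.875.
Rate = 5.126/(1 + 2.875) = 1.323 J/s.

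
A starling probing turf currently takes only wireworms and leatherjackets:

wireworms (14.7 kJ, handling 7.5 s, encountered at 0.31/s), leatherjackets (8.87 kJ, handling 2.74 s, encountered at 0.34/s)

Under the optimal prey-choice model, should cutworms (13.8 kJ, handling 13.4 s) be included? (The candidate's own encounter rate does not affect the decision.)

On wireworms and leatherjackets alone, R = ΣλE/(1+Σλh) = 7.573/4.257 = 1.779 kJ/s.
Profitability of cutworms: 13.8/13.4 = 1.03 kJ/s.
Since 1.03 < R, time spent handling cutworms is better spent searching.

No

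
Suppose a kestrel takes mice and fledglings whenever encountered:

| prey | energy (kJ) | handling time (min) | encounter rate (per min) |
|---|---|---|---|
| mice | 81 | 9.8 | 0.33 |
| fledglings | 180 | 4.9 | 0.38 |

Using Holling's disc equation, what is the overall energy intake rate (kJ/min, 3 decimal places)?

R = Σλ_iE_i / (1 + Σλ_ih_i)
Numerator: 0.33×81 + 0.38×180 = 95.13
Denominator: 1 + 0.33×9.8 + 0.38×4.9 = 6.096
R = 95.13/6.096 = 15.61 kJ/min

15.605 kJ/min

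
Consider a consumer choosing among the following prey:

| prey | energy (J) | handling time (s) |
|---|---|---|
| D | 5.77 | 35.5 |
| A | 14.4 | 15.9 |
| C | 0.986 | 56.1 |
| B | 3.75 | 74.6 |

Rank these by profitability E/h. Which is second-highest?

D

Profitability E/h (J/s): D = 5.77/35.5 = 0.163, A = 14.4/15.9 = 0.906, C = 0.986/56.1 = 0.0176, B = 3.75/74.6 = 0.0503.
Ranked: A > D > B > C.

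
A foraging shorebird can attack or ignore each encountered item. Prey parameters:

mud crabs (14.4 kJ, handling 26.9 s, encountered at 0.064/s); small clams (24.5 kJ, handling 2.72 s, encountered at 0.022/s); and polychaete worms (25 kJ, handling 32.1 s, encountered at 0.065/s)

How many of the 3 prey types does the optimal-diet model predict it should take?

Rank by E/h (kJ/s): small clams 9.01, polychaete worms 0.779, mud crabs 0.535. Include each in turn until the next type's E/h falls below the running intake rate.
Rate on top 1: 0.5086. polychaete worms: 0.779 > 0.5086 → include.
Rate on top 2: 0.6878. mud crabs: 0.535 < 0.6878 → exclude; stop.
Optimal diet: small clams, polychaete worms — 2 of 3 types.

2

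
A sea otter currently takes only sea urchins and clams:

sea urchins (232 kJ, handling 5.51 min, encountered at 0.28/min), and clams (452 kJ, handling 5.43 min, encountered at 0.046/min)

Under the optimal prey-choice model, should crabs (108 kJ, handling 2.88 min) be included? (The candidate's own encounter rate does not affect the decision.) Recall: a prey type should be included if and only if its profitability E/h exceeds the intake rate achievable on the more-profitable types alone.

Yes

Intake rate on the current diet: R = (0.28×232 + 0.046×452) / (1 + 0.28×5.51 + 0.046×5.43) = 85.75/2.793 = 30.71 kJ/min.
Profitability of crabs: 108/2.88 = 37.5 kJ/min.
37.5 > 30.71, so adding crabs raises the average — include it.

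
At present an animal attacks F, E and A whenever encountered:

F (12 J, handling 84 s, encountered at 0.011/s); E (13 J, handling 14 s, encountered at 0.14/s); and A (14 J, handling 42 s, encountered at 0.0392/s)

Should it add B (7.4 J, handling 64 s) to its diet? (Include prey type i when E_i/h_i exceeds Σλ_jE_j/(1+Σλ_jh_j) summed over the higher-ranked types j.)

On F, E and A alone, R = ΣλE/(1+Σλh) = 2.501/5.53 = 0.4522 J/s.
Profitability of B: 7.4/64 = 0.1156 J/s.
0.1156 < 0.4522, so adding B would lower the average — exclude it.

No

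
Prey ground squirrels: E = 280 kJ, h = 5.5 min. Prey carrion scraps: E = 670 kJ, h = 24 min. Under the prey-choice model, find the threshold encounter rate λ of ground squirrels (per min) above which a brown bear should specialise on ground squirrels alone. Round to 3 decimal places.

0.221 per min

Drop carrion scraps once their profitability E₂/h₂ falls below the rate achievable on ground squirrels alone: E₂/h₂ = λE₁/(1 + λh₁).
Solve for λ: λE₁h₂ = E₂(1 + λh₁) → λ(E₁h₂ − E₂h₁) = E₂ → λ = E₂/(E₁h₂ − E₂h₁).
λ = 670/(280×24 − 670×5.5) = 670/3035 = 0.2208 per min.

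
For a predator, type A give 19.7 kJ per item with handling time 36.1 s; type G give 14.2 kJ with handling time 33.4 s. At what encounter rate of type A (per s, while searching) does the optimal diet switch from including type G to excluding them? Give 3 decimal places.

At the threshold, the rate on type A alone equals the profitability of type G: λ·19.7/(1 + λ·36.1) = 14.2/33.4 = 0.4251.
Rearranging, λ(19.7 − 0.4251×36.1) = 0.4251, so λ = 0.4251/4.352 = 0.09769 per s.

0.098 per s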